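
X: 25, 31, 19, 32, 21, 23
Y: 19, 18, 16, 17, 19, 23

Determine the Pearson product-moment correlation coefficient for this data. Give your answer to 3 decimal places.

n = 6, ΣX = 151, ΣY = 112, ΣX² = 3941, ΣY² = 2120, ΣXY = 2809
nΣXY − ΣXΣY = 16854 − 16912 = -58
nΣX² − (ΣX)² = 23646 − 22801 = 845; nΣY² − (ΣY)² = 12720 − 12544 = 176
r = -58 / √(845 × 176) = -58 / 385.6423 ≈ -0.150

-0.150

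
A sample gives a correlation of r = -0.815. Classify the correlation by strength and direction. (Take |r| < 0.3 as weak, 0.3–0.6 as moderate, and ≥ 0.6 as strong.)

strong negative

r = -0.815 < 0 so the relationship is negative.
|r| = 0.815, which falls in the strong range.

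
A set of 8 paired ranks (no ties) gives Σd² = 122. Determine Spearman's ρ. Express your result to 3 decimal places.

ρ = 1 − 6Σd² / [n(n²−1)] = 1 − 6×122 / (8×63)
  = 1 − 732/504 = 1 − 1.4524 ≈ -0.452

-0.452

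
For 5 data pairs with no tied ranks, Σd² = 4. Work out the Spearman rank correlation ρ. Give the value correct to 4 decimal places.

0.8000

ρ = 1 − 6Σd² / [n(n²−1)] = 1 − 6×4 / (5×24)
  = 1 − 24/120 = 1 − 0.20000 ≈ 0.8000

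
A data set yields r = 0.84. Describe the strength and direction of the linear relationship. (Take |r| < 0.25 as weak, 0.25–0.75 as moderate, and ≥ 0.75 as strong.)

r = 0.84 > 0 so the relationship is positive.
|r| = 0.84, which falls in the strong range.

strong positive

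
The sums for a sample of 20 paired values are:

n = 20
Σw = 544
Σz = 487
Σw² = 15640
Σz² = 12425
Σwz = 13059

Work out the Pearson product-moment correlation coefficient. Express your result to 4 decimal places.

-0.2711

r = (nΣwz − ΣwΣz) / √[(nΣw² − (Σw)²)(nΣz² − (Σz)²)]
Numerator: 20×13059 − 544×487 = -3748
Denominator: √[(312800 − 295936)(248500 − 237169)] = √[16864 × 11331] = 13823.3854
r = -3748 / 13823.3854 ≈ -0.2711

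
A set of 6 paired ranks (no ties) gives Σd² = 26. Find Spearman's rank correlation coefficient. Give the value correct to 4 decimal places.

0.2571

ρ = 1 − 6Σd² / [n(n²−1)] = 1 − 6×26 / (6×35)
  = 1 − 156/210 = 1 − 0.74286 ≈ 0.2571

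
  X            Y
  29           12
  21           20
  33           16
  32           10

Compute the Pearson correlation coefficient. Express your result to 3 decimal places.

n = 4, ΣX = 115, ΣY = 58, ΣX² = 3395, ΣY² = 900, ΣXY = 1616
nΣXY − ΣXΣY = 6464 − 6670 = -206
nΣX² − (ΣX)² = 13580 − 13225 = 355; nΣY² − (ΣY)² = 3600 − 3364 = 236
r = -206 / √(355 × 236) = -206 / 289.4478 ≈ -0.712

-0.712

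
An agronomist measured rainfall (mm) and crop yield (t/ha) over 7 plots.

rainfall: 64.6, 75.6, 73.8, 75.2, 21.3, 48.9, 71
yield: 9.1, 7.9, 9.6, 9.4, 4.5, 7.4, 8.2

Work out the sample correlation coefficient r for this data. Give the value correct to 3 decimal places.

0.907

n = 7, Σx = 430.4, Σy = 56.1, Σx² = 28875.9, Σy² = 467.99, Σxy = 3640.37
nΣxy − ΣxΣy = 25482.59 − 24145.44 = 1337.15
nΣx² − (Σx)² = 202131.3 − 185244.16 = 16887.14; nΣy² − (Σy)² = 3275.93 − 3147.21 = 128.72
r = 1337.15 / √(16887.14 × 128.72) = 1337.15 / 1474.3516 ≈ 0.907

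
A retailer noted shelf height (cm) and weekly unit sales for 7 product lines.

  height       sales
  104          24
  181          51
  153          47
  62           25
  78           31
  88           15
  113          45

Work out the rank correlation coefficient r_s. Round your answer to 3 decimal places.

Rank height: 4, 7, 6, 1, 2, 3, 5
Rank sales: 2, 7, 6, 3, 4, 1, 5
d = rank(height) − rank(sales): 2, 0, 0, -2, -2, 2, 0; Σd² = 16
ρ = 1 − 6Σd² / [n(n²−1)] = 1 − 6×16 / (7×48) = 1 − 96/336 ≈ 0.714

0.714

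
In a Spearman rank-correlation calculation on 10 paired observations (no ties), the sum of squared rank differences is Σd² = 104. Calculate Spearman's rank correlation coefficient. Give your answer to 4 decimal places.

0.3697

ρ = 1 − 6Σd² / [n(n²−1)] = 1 − 6×104 / (10×99)
  = 1 − 624/990 = 1 − 0.63030 ≈ 0.3697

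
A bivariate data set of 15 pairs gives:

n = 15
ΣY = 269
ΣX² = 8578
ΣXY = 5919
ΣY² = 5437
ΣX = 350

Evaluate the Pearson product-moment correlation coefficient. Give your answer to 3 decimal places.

-0.712

r = (nΣXY − ΣXΣY) / √[(nΣX² − (ΣX)²)(nΣY² − (ΣY)²)]
Numerator: 15×5919 − 350×269 = -5365
Denominator: √[(128670 − 122500)(81555 − 72361)] = √[6170 × 9194] = 7531.7315
r = -5365 / 7531.7315 ≈ -0.712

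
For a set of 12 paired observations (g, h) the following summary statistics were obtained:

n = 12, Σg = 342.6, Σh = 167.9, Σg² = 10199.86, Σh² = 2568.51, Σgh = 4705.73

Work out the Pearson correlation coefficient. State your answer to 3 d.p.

-0.290

r = (nΣgh − ΣgΣh) / √[(nΣg² − (Σg)²)(nΣh² − (Σh)²)]
Numerator: 12×4705.73 − 342.6×167.9 = -1053.78
Denominator: √[(122398.32 − 117374.76)(30822.12 − 28190.41)] = √[5023.56 × 2631.71] = 3636.0079
r = -1053.78 / 3636.0079 ≈ -0.290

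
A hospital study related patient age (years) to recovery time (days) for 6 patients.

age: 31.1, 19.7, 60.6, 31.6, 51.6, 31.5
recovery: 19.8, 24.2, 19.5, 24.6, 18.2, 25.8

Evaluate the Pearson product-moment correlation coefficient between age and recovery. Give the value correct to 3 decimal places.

n = 6, Σx = 226.1, Σy = 132.1, Σx² = 9681.03, Σy² = 2959.97, Σxy = 4803.4
nΣxy − ΣxΣy = 28820.4 − 29867.81 = -1047.41
nΣx² − (Σx)² = 58086.18 − 51121.21 = 6964.97; nΣy² − (Σy)² = 17759.82 − 17450.41 = 309.41
r = -1047.41 / √(6964.97 × 309.41) = -1047.41 / 1468.0025 ≈ -0.713

-0.713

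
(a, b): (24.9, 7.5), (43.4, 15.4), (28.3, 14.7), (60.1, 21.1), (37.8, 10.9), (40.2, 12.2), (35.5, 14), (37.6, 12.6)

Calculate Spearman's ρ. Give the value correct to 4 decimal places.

Rank a: 1, 7, 2, 8, 5, 6, 3, 4
Rank b: 1, 7, 6, 8, 2, 3, 5, 4
d = rank(a) − rank(b): 0, 0, -4, 0, 3, 3, -2, 0; Σd² = 38
ρ = 1 − 6Σd² / [n(n²−1)] = 1 − 6×38 / (8×63) = 1 − 228/504 ≈ 0.5476

0.5476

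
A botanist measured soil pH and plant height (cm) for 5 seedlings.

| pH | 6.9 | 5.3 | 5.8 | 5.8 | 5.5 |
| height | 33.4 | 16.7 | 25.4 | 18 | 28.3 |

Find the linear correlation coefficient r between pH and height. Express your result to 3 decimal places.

0.724

n = 5, Σx = 29.3, Σy = 121.8, Σx² = 173.23, Σy² = 3164.5, Σxy = 726.34
nΣxy − ΣxΣy = 3631.7 − 3568.74 = 62.96
nΣx² − (Σx)² = 866.15 − 858.49 = 7.66; nΣy² − (Σy)² = 15822.5 − 14835.24 = 987.26
r = 62.96 / √(7.66 × 987.26) = 62.96 / 86.9621 ≈ 0.724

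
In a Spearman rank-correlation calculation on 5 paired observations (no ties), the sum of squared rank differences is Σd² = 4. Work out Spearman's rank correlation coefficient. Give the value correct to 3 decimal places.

ρ = 1 − 6Σd² / [n(n²−1)] = 1 − 6×4 / (5×24)
  = 1 − 24/120 = 1 − 0.2000 ≈ 0.800

0.800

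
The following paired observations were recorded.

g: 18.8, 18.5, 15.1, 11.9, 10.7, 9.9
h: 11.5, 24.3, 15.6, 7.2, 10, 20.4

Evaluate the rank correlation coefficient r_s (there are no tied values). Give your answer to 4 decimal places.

Rank g: 6, 5, 4, 3, 2, 1
Rank h: 3, 6, 4, 1, 2, 5
d = rank(g) − rank(h): 3, -1, 0, 2, 0, -4; Σd² = 30
ρ = 1 − 6Σd² / [n(n²−1)] = 1 − 6×30 / (6×35) = 1 − 180/210 ≈ 0.1429

0.1429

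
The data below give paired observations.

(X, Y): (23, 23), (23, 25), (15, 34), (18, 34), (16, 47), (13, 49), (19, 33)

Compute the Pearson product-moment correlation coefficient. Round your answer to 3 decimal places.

-0.887

n = 7, ΣX = 127, ΣY = 245, ΣX² = 2393, ΣY² = 9165, ΣXY = 4242
nΣXY − ΣXΣY = 29694 − 31115 = -1421
nΣX² − (ΣX)² = 16751 − 16129 = 622; nΣY² − (ΣY)² = 64155 − 60025 = 4130
r = -1421 / √(622 × 4130) = -1421 / 1602.7664 ≈ -0.887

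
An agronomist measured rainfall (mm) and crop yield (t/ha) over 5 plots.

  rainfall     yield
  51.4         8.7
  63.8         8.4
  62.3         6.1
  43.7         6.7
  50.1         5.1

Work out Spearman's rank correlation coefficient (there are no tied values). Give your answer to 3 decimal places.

0.300

Rank rainfall: 3, 5, 4, 1, 2
Rank yield: 5, 4, 2, 3, 1
d = rank(rainfall) − rank(yield): -2, 1, 2, -2, 1; Σd² = 14
ρ = 1 − 6Σd² / [n(n²−1)] = 1 − 6×14 / (5×24) = 1 − 84/120 ≈ 0.300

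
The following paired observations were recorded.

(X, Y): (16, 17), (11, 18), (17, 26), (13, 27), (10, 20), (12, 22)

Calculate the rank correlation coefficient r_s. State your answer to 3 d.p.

Rank X: 5, 2, 6, 4, 1, 3
Rank Y: 1, 2, 5, 6, 3, 4
d = rank(X) − rank(Y): 4, 0, 1, -2, -2, -1; Σd² = 26
ρ = 1 − 6Σd² / [n(n²−1)] = 1 − 6×26 / (6×35) = 1 − 156/210 ≈ 0.257

0.257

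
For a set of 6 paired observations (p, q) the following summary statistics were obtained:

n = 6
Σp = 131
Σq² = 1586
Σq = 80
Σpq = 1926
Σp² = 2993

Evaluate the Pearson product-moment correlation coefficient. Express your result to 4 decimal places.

r = (nΣpq − ΣpΣq) / √[(nΣp² − (Σp)²)(nΣq² − (Σq)²)]
Numerator: 6×1926 − 131×80 = 1076
Denominator: √[(17958 − 17161)(9516 − 6400)] = √[797 × 3116] = 1575.8972
r = 1076 / 1575.8972 ≈ 0.6828

0.6828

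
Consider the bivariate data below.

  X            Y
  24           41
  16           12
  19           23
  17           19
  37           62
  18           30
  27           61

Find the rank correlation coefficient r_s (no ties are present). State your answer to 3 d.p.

0.964

Rank X: 5, 1, 4, 2, 7, 3, 6
Rank Y: 5, 1, 3, 2, 7, 4, 6
d = rank(X) − rank(Y): 0, 0, 1, 0, 0, -1, 0; Σd² = 2
ρ = 1 − 6Σd² / [n(n²−1)] = 1 − 6×2 / (7×48) = 1 − 12/336 ≈ 0.964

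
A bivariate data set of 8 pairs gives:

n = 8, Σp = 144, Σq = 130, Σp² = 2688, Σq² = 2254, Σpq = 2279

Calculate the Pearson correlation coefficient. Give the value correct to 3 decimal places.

-0.523

r = (nΣpq − ΣpΣq) / √[(nΣp² − (Σp)²)(nΣq² − (Σq)²)]
Numerator: 8×2279 − 144×130 = -488
Denominator: √[(21504 − 20736)(18032 − 16900)] = √[768 × 1132] = 932.4033
r = -488 / 932.4033 ≈ -0.523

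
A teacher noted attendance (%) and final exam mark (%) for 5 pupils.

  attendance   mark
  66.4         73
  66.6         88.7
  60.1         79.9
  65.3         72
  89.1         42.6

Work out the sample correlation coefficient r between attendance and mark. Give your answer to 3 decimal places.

n = 5, Σx = 347.5, Σy = 356.2, Σx² = 24659.43, Σy² = 26579.46, Σxy = 24053.87
nΣxy − ΣxΣy = 120269.35 − 123779.5 = -3510.15
nΣx² − (Σx)² = 123297.15 − 120756.25 = 2540.9; nΣy² − (Σy)² = 132897.3 − 126878.44 = 6018.86
r = -3510.15 / √(2540.9 × 6018.86) = -3510.15 / 3910.6676 ≈ -0.898

-0.898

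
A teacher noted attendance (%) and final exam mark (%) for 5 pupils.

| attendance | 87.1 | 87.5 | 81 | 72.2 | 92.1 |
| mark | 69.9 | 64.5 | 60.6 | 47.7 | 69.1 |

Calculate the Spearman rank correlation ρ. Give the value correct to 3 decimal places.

Rank attendance: 3, 4, 2, 1, 5
Rank mark: 5, 3, 2, 1, 4
d = rank(attendance) − rank(mark): -2, 1, 0, 0, 1; Σd² = 6
ρ = 1 − 6Σd² / [n(n²−1)] = 1 − 6×6 / (5×24) = 1 − 36/120 ≈ 0.700

0.700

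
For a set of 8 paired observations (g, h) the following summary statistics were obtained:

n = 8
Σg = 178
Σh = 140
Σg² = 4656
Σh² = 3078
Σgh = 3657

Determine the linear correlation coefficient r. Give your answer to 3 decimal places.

0.820

r = (nΣgh − ΣgΣh) / √[(nΣg² − (Σg)²)(nΣh² − (Σh)²)]
Numerator: 8×3657 − 178×140 = 4336
Denominator: √[(37248 − 31684)(24624 − 19600)] = √[5564 × 5024] = 5287.1104
r = 4336 / 5287.1104 ≈ 0.820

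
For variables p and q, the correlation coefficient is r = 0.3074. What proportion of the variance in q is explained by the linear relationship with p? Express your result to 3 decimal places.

r² = (0.3074)² = 0.094

0.094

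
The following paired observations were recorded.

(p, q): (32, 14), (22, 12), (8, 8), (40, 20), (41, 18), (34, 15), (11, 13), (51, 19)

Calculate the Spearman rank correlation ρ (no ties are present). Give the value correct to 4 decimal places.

Rank p: 4, 3, 1, 6, 7, 5, 2, 8
Rank q: 4, 2, 1, 8, 6, 5, 3, 7
d = rank(p) − rank(q): 0, 1, 0, -2, 1, 0, -1, 1; Σd² = 8
ρ = 1 − 6Σd² / [n(n²−1)] = 1 − 6×8 / (8×63) = 1 − 48/504 ≈ 0.9048

0.9048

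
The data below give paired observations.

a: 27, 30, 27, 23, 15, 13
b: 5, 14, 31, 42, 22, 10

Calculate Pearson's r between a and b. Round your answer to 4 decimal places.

0.0577

n = 6, Σa = 135, Σb = 124, Σa² = 3281, Σb² = 3530, Σab = 2818
nΣab − ΣaΣb = 16908 − 16740 = 168
nΣa² − (Σa)² = 19686 − 18225 = 1461; nΣb² − (Σb)² = 21180 − 15376 = 5804
r = 168 / √(1461 × 5804) = 168 / 2911.9828 ≈ 0.0577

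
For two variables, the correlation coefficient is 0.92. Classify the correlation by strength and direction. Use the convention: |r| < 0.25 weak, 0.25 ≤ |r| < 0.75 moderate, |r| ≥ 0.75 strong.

strong positive

r = 0.92 > 0 so the relationship is positive.
|r| = 0.92, which falls in the strong range.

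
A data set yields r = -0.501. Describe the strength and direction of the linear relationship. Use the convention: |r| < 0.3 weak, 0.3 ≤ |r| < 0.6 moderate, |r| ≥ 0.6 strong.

r = -0.501 < 0 so the relationship is negative.
|r| = 0.501, which falls in the moderate range.

moderate negative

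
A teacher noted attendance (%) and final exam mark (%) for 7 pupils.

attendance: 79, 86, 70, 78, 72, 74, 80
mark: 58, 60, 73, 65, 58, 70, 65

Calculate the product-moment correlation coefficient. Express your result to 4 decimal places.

n = 7, Σx = 539, Σy = 449, Σx² = 41681, Σy² = 29007, Σxy = 34478
nΣxy − ΣxΣy = 241346 − 242011 = -665
nΣx² − (Σx)² = 291767 − 290521 = 1246; nΣy² − (Σy)² = 203049 − 201601 = 1448
r = -665 / √(1246 × 1448) = -665 / 1343.2081 ≈ -0.4951

-0.4951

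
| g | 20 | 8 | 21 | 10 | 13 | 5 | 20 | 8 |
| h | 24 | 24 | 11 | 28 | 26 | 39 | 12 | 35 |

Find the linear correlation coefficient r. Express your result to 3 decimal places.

n = 8, Σg = 105, Σh = 199, Σg² = 1663, Σh² = 5623, Σgh = 2236
nΣgh − ΣgΣh = 17888 − 20895 = -3007
nΣg² − (Σg)² = 13304 − 11025 = 2279; nΣh² − (Σh)² = 44984 − 39601 = 5383
r = -3007 / √(2279 × 5383) = -3007 / 3502.5501 ≈ -0.859

-0.859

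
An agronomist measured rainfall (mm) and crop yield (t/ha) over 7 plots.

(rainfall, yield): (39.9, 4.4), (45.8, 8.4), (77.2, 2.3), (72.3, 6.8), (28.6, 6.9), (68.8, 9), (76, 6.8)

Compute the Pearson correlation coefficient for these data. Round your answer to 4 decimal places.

n = 7, Σx = 408.6, Σy = 44.6, Σx² = 26204.18, Σy² = 316.3, Σxy = 2562.82
nΣxy − ΣxΣy = 17939.74 − 18223.56 = -283.82
nΣx² − (Σx)² = 183429.26 − 166953.96 = 16475.3; nΣy² − (Σy)² = 2214.1 − 1989.16 = 224.94
r = -283.82 / √(16475.3 × 224.94) = -283.82 / 1925.0854 ≈ -0.1474

-0.1474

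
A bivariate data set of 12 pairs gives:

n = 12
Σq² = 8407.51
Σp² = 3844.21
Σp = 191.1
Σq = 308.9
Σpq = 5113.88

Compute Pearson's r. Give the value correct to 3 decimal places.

r = (nΣpq − ΣpΣq) / √[(nΣp² − (Σp)²)(nΣq² − (Σq)²)]
Numerator: 12×5113.88 − 191.1×308.9 = 2335.77
Denominator: √[(46130.52 − 36519.21)(100890.12 − 95419.21)] = √[9611.31 × 5470.91] = 7251.3869
r = 2335.77 / 7251.3869 ≈ 0.322

0.322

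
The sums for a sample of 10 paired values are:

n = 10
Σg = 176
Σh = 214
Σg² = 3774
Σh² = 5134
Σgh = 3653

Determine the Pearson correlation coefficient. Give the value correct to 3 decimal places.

r = (nΣgh − ΣgΣh) / √[(nΣg² − (Σg)²)(nΣh² − (Σh)²)]
Numerator: 10×3653 − 176×214 = -1134
Denominator: √[(37740 − 30976)(51340 − 45796)] = √[6764 × 5544] = 6123.6930
r = -1134 / 6123.6930 ≈ -0.185

-0.185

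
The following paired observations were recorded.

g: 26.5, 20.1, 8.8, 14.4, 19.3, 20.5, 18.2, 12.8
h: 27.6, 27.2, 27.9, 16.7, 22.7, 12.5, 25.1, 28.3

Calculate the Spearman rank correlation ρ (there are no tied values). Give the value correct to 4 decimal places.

Rank g: 8, 6, 1, 3, 5, 7, 4, 2
Rank h: 6, 5, 7, 2, 3, 1, 4, 8
d = rank(g) − rank(h): 2, 1, -6, 1, 2, 6, 0, -6; Σd² = 118
ρ = 1 − 6Σd² / [n(n²−1)] = 1 − 6×118 / (8×63) = 1 − 708/504 ≈ -0.4048

-0.4048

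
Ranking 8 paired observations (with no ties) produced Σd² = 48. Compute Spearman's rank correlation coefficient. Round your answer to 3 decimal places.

ρ = 1 − 6Σd² / [n(n²−1)] = 1 − 6×48 / (8×63)
  = 1 − 288/504 = 1 − 0.5714 ≈ 0.429

0.429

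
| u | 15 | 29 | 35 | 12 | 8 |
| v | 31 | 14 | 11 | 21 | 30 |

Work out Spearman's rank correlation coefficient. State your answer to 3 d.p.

Rank u: 3, 4, 5, 2, 1
Rank v: 5, 2, 1, 3, 4
d = rank(u) − rank(v): -2, 2, 4, -1, -3; Σd² = 34
ρ = 1 − 6Σd² / [n(n²−1)] = 1 − 6×34 / (5×24) = 1 − 204/120 ≈ -0.700

-0.700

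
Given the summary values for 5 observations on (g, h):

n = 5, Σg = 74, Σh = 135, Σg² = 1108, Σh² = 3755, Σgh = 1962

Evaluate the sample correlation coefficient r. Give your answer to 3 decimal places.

-0.959

r = (nΣgh − ΣgΣh) / √[(nΣg² − (Σg)²)(nΣh² − (Σh)²)]
Numerator: 5×1962 − 74×135 = -180
Denominator: √[(5540 − 5476)(18775 − 18225)] = √[64 × 550] = 187.6166
r = -180 / 187.6166 ≈ -0.959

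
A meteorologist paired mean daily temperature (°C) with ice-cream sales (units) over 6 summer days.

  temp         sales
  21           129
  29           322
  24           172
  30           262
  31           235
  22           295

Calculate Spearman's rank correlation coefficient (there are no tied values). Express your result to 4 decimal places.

0.3143

Rank temp: 1, 4, 3, 5, 6, 2
Rank sales: 1, 6, 2, 4, 3, 5
d = rank(temp) − rank(sales): 0, -2, 1, 1, 3, -3; Σd² = 24
ρ = 1 − 6Σd² / [n(n²−1)] = 1 − 6×24 / (6×35) = 1 − 144/210 ≈ 0.3143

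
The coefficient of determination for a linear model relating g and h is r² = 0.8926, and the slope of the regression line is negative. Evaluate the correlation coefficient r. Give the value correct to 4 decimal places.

|r| = √0.8926 = 0.9448
The association is negative, so r = −0.9448.

-0.9448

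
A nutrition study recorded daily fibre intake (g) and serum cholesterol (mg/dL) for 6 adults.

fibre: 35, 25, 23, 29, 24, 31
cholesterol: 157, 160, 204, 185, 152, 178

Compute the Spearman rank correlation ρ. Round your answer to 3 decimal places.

Rank fibre: 6, 3, 1, 4, 2, 5
Rank cholesterol: 2, 3, 6, 5, 1, 4
d = rank(fibre) − rank(cholesterol): 4, 0, -5, -1, 1, 1; Σd² = 44
ρ = 1 − 6Σd² / [n(n²−1)] = 1 − 6×44 / (6×35) = 1 − 264/210 ≈ -0.257

-0.257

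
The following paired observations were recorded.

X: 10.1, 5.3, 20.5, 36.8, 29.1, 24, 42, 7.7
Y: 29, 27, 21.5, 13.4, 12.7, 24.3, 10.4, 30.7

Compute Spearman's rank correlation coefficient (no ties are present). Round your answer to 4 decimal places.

Rank X: 3, 1, 4, 7, 6, 5, 8, 2
Rank Y: 7, 6, 4, 3, 2, 5, 1, 8
d = rank(X) − rank(Y): -4, -5, 0, 4, 4, 0, 7, -6; Σd² = 158
ρ = 1 − 6Σd² / [n(n²−1)] = 1 − 6×158 / (8×63) = 1 − 948/504 ≈ -0.8810

-0.8810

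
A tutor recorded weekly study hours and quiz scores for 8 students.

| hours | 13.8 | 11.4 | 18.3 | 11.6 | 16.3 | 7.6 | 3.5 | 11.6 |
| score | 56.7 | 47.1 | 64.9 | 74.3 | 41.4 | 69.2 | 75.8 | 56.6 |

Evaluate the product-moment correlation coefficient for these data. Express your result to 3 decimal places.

-0.550

n = 8, Σx = 94.1, Σy = 486, Σx² = 1260.11, Σy² = 30617.6, Σxy = 5491.55
nΣxy − ΣxΣy = 43932.4 − 45732.6 = -1800.2
nΣx² − (Σx)² = 10080.88 − 8854.81 = 1226.07; nΣy² − (Σy)² = 244940.8 − 236196 = 8744.8
r = -1800.2 / √(1226.07 × 8744.8) = -1800.2 / 3274.4063 ≈ -0.550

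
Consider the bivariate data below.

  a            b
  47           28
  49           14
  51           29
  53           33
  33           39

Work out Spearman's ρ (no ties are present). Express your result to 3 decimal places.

Rank a: 2, 3, 4, 5, 1
Rank b: 2, 1, 3, 4, 5
d = rank(a) − rank(b): 0, 2, 1, 1, -4; Σd² = 22
ρ = 1 − 6Σd² / [n(n²−1)] = 1 − 6×22 / (5×24) = 1 − 132/120 ≈ -0.100

-0.100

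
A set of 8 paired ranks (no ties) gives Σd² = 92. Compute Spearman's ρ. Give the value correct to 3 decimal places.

ρ = 1 − 6Σd² / [n(n²−1)] = 1 − 6×92 / (8×63)
  = 1 − 552/504 = 1 − 1.0952 ≈ -0.095

-0.095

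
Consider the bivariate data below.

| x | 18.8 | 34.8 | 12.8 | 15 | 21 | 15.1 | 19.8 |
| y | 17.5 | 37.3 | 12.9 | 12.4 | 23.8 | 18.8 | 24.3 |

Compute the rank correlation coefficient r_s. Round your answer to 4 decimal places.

0.8929

Rank x: 4, 7, 1, 2, 6, 3, 5
Rank y: 3, 7, 2, 1, 5, 4, 6
d = rank(x) − rank(y): 1, 0, -1, 1, 1, -1, -1; Σd² = 6
ρ = 1 − 6Σd² / [n(n²−1)] = 1 − 6×6 / (7×48) = 1 − 36/336 ≈ 0.8929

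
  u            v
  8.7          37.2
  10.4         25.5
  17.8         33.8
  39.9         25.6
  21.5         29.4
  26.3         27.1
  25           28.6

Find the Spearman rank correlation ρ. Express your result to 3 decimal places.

Rank u: 1, 2, 3, 7, 4, 6, 5
Rank v: 7, 1, 6, 2, 5, 3, 4
d = rank(u) − rank(v): -6, 1, -3, 5, -1, 3, 1; Σd² = 82
ρ = 1 − 6Σd² / [n(n²−1)] = 1 − 6×82 / (7×48) = 1 − 492/336 ≈ -0.464

-0.464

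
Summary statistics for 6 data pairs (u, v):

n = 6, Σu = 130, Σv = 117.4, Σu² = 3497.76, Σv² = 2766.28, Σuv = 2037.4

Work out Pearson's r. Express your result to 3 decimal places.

-0.896

r = (nΣuv − ΣuΣv) / √[(nΣu² − (Σu)²)(nΣv² − (Σv)²)]
Numerator: 6×2037.4 − 130×117.4 = -3037.6
Denominator: √[(20986.56 − 16900)(16597.68 − 13782.76)] = √[4086.56 × 2814.92] = 3391.6573
r = -3037.6 / 3391.6573 ≈ -0.896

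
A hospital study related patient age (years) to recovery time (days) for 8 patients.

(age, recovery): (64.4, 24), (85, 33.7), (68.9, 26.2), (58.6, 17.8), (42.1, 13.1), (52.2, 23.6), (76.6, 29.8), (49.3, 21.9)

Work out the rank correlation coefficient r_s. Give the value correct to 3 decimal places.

Rank age: 5, 8, 6, 4, 1, 3, 7, 2
Rank recovery: 5, 8, 6, 2, 1, 4, 7, 3
d = rank(age) − rank(recovery): 0, 0, 0, 2, 0, -1, 0, -1; Σd² = 6
ρ = 1 − 6Σd² / [n(n²−1)] = 1 − 6×6 / (8×63) = 1 − 36/504 ≈ 0.929

0.929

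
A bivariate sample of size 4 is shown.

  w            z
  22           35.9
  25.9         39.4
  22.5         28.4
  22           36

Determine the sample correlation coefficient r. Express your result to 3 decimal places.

0.541

n = 4, Σw = 92.4, Σz = 139.7, Σw² = 2145.06, Σz² = 4943.73, Σwz = 3241.26
nΣwz − ΣwΣz = 12965.04 − 12908.28 = 56.76
nΣw² − (Σw)² = 8580.24 − 8537.76 = 42.48; nΣz² − (Σz)² = 19774.92 − 19516.09 = 258.83
r = 56.76 / √(42.48 × 258.83) = 56.76 / 104.8575 ≈ 0.541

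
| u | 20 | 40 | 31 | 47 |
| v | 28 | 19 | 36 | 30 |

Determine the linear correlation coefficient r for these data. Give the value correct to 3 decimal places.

-0.213

n = 4, Σu = 138, Σv = 113, Σu² = 5170, Σv² = 3341, Σuv = 3846
nΣuv − ΣuΣv = 15384 − 15594 = -210
nΣu² − (Σu)² = 20680 − 19044 = 1636; nΣv² − (Σv)² = 13364 − 12769 = 595
r = -210 / √(1636 × 595) = -210 / 986.6205 ≈ -0.213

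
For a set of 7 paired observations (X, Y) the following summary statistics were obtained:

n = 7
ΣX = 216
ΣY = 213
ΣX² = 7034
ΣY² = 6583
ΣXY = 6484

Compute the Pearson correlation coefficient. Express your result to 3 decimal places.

r = (nΣXY − ΣXΣY) / √[(nΣX² − (ΣX)²)(nΣY² − (ΣY)²)]
Numerator: 7×6484 − 216×213 = -620
Denominator: √[(49238 − 46656)(46081 − 45369)] = √[2582 × 712] = 1355.8702
r = -620 / 1355.8702 ≈ -0.457

-0.457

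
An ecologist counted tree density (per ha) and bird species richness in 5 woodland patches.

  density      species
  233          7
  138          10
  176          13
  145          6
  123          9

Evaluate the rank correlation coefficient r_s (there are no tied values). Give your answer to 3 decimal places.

-0.100

Rank density: 5, 2, 4, 3, 1
Rank species: 2, 4, 5, 1, 3
d = rank(density) − rank(species): 3, -2, -1, 2, -2; Σd² = 22
ρ = 1 − 6Σd² / [n(n²−1)] = 1 − 6×22 / (5×24) = 1 − 132/120 ≈ -0.100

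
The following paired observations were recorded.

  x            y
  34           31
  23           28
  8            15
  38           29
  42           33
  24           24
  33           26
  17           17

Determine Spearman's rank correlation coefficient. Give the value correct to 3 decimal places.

0.905

Rank x: 6, 3, 1, 7, 8, 4, 5, 2
Rank y: 7, 5, 1, 6, 8, 3, 4, 2
d = rank(x) − rank(y): -1, -2, 0, 1, 0, 1, 1, 0; Σd² = 8
ρ = 1 − 6Σd² / [n(n²−1)] = 1 − 6×8 / (8×63) = 1 − 48/504 ≈ 0.905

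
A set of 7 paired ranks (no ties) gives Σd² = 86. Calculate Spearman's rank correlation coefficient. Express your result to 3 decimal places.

ρ = 1 − 6Σd² / [n(n²−1)] = 1 − 6×86 / (7×48)
  = 1 − 516/336 = 1 − 1.5357 ≈ -0.536

-0.536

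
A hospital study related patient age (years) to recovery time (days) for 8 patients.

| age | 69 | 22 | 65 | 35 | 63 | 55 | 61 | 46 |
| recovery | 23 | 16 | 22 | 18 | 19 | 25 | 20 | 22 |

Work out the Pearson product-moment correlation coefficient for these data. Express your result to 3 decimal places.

0.662

n = 8, Σx = 416, Σy = 165, Σx² = 23526, Σy² = 3463, Σxy = 8803
nΣxy − ΣxΣy = 70424 − 68640 = 1784
nΣx² − (Σx)² = 188208 − 173056 = 15152; nΣy² − (Σy)² = 27704 − 27225 = 479
r = 1784 / √(15152 × 479) = 1784 / 2694.0319 ≈ 0.662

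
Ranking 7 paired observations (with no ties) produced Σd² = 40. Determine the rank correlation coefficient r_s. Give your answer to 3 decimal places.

0.286

ρ = 1 − 6Σd² / [n(n²−1)] = 1 − 6×40 / (7×48)
  = 1 − 240/336 = 1 − 0.7143 ≈ 0.286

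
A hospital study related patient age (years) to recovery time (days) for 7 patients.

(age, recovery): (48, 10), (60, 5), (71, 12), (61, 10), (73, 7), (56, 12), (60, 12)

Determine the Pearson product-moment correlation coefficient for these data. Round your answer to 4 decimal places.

n = 7, Σx = 429, Σy = 68, Σx² = 26731, Σy² = 706, Σxy = 4145
nΣxy − ΣxΣy = 29015 − 29172 = -157
nΣx² − (Σx)² = 187117 − 184041 = 3076; nΣy² − (Σy)² = 4942 − 4624 = 318
r = -157 / √(3076 × 318) = -157 / 989.0238 ≈ -0.1587

-0.1587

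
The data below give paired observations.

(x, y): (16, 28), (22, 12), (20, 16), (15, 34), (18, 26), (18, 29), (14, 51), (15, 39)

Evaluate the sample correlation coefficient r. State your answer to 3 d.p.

n = 8, Σx = 138, Σy = 235, Σx² = 2434, Σy² = 7979, Σxy = 3831
nΣxy − ΣxΣy = 30648 − 32430 = -1782
nΣx² − (Σx)² = 19472 − 19044 = 428; nΣy² − (Σy)² = 63832 − 55225 = 8607
r = -1782 / √(428 × 8607) = -1782 / 1919.3218 ≈ -0.928

-0.928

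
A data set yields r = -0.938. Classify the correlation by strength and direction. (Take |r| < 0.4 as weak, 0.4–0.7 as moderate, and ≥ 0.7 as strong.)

strong negative

r = -0.938 < 0 so the relationship is negative.
|r| = 0.938, which falls in the strong range.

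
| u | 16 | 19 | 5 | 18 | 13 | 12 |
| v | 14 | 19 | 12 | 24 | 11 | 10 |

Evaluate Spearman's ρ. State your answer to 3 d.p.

Rank u: 4, 6, 1, 5, 3, 2
Rank v: 4, 5, 3, 6, 2, 1
d = rank(u) − rank(v): 0, 1, -2, -1, 1, 1; Σd² = 8
ρ = 1 − 6Σd² / [n(n²−1)] = 1 − 6×8 / (6×35) = 1 − 48/210 ≈ 0.771

0.771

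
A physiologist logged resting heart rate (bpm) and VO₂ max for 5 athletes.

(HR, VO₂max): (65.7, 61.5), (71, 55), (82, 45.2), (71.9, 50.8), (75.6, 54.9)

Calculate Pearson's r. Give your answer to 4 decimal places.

-0.8918

n = 5, Σx = 366.2, Σy = 267.4, Σx² = 26966.46, Σy² = 14444.94, Σxy = 19454.91
nΣxy − ΣxΣy = 97274.55 − 97921.88 = -647.33
nΣx² − (Σx)² = 134832.3 − 134102.44 = 729.86; nΣy² − (Σy)² = 72224.7 − 71502.76 = 721.94
r = -647.33 / √(729.86 × 721.94) = -647.33 / 725.8892 ≈ -0.8918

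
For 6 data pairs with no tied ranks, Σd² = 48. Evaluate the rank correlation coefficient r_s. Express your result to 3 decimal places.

-0.371

ρ = 1 − 6Σd² / [n(n²−1)] = 1 − 6×48 / (6×35)
  = 1 − 288/210 = 1 − 1.3714 ≈ -0.371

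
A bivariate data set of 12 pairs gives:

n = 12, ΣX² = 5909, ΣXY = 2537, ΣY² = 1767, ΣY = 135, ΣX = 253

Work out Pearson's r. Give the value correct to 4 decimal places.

r = (nΣXY − ΣXΣY) / √[(nΣX² − (ΣX)²)(nΣY² − (ΣY)²)]
Numerator: 12×2537 − 253×135 = -3711
Denominator: √[(70908 − 64009)(21204 − 18225)] = √[6899 × 2979] = 4533.4447
r = -3711 / 4533.4447 ≈ -0.8186

-0.8186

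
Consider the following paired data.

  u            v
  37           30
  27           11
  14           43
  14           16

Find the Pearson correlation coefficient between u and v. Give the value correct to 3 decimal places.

n = 4, Σu = 92, Σv = 100, Σu² = 2490, Σv² = 3126, Σuv = 2233
nΣuv − ΣuΣv = 8932 − 9200 = -268
nΣu² − (Σu)² = 9960 − 8464 = 1496; nΣv² − (Σv)² = 12504 − 10000 = 2504
r = -268 / √(1496 × 2504) = -268 / 1935.4545 ≈ -0.138

-0.138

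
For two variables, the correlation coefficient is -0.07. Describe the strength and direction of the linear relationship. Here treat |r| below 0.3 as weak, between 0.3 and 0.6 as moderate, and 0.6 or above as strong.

weak negative

r = -0.07 < 0 so the relationship is negative.
|r| = 0.07, which falls in the weak range.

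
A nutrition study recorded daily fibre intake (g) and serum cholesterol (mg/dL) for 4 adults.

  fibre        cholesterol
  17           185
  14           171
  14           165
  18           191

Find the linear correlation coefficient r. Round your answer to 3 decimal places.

n = 4, Σx = 63, Σy = 712, Σx² = 1005, Σy² = 127172, Σxy = 11287
nΣxy − ΣxΣy = 45148 − 44856 = 292
nΣx² − (Σx)² = 4020 − 3969 = 51; nΣy² − (Σy)² = 508688 − 506944 = 1744
r = 292 / √(51 × 1744) = 292 / 298.2348 ≈ 0.979

0.979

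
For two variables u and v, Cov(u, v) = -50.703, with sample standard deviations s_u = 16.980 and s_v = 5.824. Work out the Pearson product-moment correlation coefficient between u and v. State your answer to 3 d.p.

r = Cov(u,v) / (s_u · s_v) = -50.703 / (16.980 × 5.824)
  = -50.703 / 98.8915 ≈ -0.513

-0.513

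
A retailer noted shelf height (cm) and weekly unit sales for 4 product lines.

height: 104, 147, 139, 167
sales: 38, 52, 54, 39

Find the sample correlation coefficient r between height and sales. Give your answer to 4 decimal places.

n = 4, Σx = 557, Σy = 183, Σx² = 79635, Σy² = 8585, Σxy = 25615
nΣxy − ΣxΣy = 102460 − 101931 = 529
nΣx² − (Σx)² = 318540 − 310249 = 8291; nΣy² − (Σy)² = 34340 − 33489 = 851
r = 529 / √(8291 × 851) = 529 / 2656.2457 ≈ 0.1992

0.1992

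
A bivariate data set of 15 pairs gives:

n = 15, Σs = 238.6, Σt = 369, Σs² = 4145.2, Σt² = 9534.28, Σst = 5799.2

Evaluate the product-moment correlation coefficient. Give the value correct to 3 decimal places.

r = (nΣst − ΣsΣt) / √[(nΣs² − (Σs)²)(nΣt² − (Σt)²)]
Numerator: 15×5799.2 − 238.6×369 = -1055.4
Denominator: √[(62178 − 56929.96)(143014.2 − 136161)] = √[5248.04 × 6853.2] = 5997.1550
r = -1055.4 / 5997.1550 ≈ -0.176

-0.176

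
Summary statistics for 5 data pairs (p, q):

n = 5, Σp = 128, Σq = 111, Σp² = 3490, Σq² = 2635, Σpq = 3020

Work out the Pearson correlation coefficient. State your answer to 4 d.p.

0.9349

r = (nΣpq − ΣpΣq) / √[(nΣp² − (Σp)²)(nΣq² − (Σq)²)]
Numerator: 5×3020 − 128×111 = 892
Denominator: √[(17450 − 16384)(13175 − 12321)] = √[1066 × 854] = 954.1300
r = 892 / 954.1300 ≈ 0.9349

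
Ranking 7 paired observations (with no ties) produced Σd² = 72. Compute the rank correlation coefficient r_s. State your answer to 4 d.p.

ρ = 1 − 6Σd² / [n(n²−1)] = 1 − 6×72 / (7×48)
  = 1 − 432/336 = 1 − 1.28571 ≈ -0.2857

-0.2857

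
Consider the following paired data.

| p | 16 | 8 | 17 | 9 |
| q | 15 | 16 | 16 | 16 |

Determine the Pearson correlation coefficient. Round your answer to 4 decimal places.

-0.5013

n = 4, Σp = 50, Σq = 63, Σp² = 690, Σq² = 993, Σpq = 784
nΣpq − ΣpΣq = 3136 − 3150 = -14
nΣp² − (Σp)² = 2760 − 2500 = 260; nΣq² − (Σq)² = 3972 − 3969 = 3
r = -14 / √(260 × 3) = -14 / 27.9285 ≈ -0.5013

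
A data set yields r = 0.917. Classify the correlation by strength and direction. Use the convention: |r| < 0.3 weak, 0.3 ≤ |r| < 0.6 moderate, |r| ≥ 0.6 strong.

r = 0.917 > 0 so the relationship is positive.
|r| = 0.917, which falls in the strong range.

strong positive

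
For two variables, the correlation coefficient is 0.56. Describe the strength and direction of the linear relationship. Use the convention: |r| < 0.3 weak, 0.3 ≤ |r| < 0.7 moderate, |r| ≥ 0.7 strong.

moderate positive

r = 0.56 > 0 so the relationship is positive.
|r| = 0.56, which falls in the moderate range.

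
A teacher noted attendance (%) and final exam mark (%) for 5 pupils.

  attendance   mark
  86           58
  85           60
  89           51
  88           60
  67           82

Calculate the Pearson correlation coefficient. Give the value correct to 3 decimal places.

n = 5, Σx = 415, Σy = 311, Σx² = 34775, Σy² = 19889, Σxy = 25401
nΣxy − ΣxΣy = 127005 − 129065 = -2060
nΣx² − (Σx)² = 173875 − 172225 = 1650; nΣy² − (Σy)² = 99445 − 96721 = 2724
r = -2060 / √(1650 × 2724) = -2060 / 2120.0472 ≈ -0.972

-0.972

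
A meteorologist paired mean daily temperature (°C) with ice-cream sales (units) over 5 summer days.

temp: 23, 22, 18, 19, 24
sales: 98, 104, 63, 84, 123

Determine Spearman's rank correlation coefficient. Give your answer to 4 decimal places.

Rank temp: 4, 3, 1, 2, 5
Rank sales: 3, 4, 1, 2, 5
d = rank(temp) − rank(sales): 1, -1, 0, 0, 0; Σd² = 2
ρ = 1 − 6Σd² / [n(n²−1)] = 1 − 6×2 / (5×24) = 1 − 12/120 ≈ 0.9000

0.9000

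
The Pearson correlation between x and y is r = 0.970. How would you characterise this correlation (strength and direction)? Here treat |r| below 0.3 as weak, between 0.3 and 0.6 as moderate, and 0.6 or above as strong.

r = 0.970 > 0 so the relationship is positive.
|r| = 0.970, which falls in the strong range.

strong positive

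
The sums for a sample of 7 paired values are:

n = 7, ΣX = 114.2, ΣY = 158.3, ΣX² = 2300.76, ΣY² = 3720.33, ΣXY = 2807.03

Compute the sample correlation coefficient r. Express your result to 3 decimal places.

r = (nΣXY − ΣXΣY) / √[(nΣX² − (ΣX)²)(nΣY² − (ΣY)²)]
Numerator: 7×2807.03 − 114.2×158.3 = 1571.35
Denominator: √[(16105.32 − 13041.64)(26042.31 − 25058.89)] = √[3063.68 × 983.42] = 1735.7662
r = 1571.35 / 1735.7662 ≈ 0.905

0.905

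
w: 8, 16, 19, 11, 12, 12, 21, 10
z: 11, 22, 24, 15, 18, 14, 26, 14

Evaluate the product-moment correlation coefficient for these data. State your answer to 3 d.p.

0.975

n = 8, Σw = 109, Σz = 144, Σw² = 1631, Σz² = 2798, Σwz = 2131
nΣwz − ΣwΣz = 17048 − 15696 = 1352
nΣw² − (Σw)² = 13048 − 11881 = 1167; nΣz² − (Σz)² = 22384 − 20736 = 1648
r = 1352 / √(1167 × 1648) = 1352 / 1386.8006 ≈ 0.975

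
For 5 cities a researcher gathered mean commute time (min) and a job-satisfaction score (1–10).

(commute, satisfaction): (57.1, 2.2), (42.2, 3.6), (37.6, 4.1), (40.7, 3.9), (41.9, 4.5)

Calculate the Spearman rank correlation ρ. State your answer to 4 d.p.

Rank commute: 5, 4, 1, 2, 3
Rank satisfaction: 1, 2, 4, 3, 5
d = rank(commute) − rank(satisfaction): 4, 2, -3, -1, -2; Σd² = 34
ρ = 1 − 6Σd² / [n(n²−1)] = 1 − 6×34 / (5×24) = 1 − 204/120 ≈ -0.7000

-0.7000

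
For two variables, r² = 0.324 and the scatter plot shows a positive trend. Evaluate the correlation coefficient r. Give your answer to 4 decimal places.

0.5692

|r| = √0.324 = 0.5692
The association is positive, so r = 0.5692.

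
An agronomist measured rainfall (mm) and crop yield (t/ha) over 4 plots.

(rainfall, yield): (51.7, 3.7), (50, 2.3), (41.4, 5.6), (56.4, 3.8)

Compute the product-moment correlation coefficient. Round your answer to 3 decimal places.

n = 4, Σx = 199.5, Σy = 15.4, Σx² = 10067.81, Σy² = 64.78, Σxy = 752.45
nΣxy − ΣxΣy = 3009.8 − 3072.3 = -62.5
nΣx² − (Σx)² = 40271.24 − 39800.25 = 470.99; nΣy² − (Σy)² = 259.12 − 237.16 = 21.96
r = -62.5 / √(470.99 × 21.96) = -62.5 / 101.7002 ≈ -0.615

-0.615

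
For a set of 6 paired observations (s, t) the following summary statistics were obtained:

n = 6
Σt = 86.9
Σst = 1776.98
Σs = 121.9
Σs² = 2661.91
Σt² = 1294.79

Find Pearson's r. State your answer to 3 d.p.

0.140

r = (nΣst − ΣsΣt) / √[(nΣs² − (Σs)²)(nΣt² − (Σt)²)]
Numerator: 6×1776.98 − 121.9×86.9 = 68.77
Denominator: √[(15971.46 − 14859.61)(7768.74 − 7551.61)] = √[1111.85 × 217.13] = 491.3410
r = 68.77 / 491.3410 ≈ 0.140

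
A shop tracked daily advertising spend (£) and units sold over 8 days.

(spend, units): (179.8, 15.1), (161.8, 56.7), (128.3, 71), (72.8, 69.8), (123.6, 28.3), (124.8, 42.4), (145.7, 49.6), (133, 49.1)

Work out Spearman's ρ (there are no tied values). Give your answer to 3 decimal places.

Rank spend: 8, 7, 4, 1, 2, 3, 6, 5
Rank units: 1, 6, 8, 7, 2, 3, 5, 4
d = rank(spend) − rank(units): 7, 1, -4, -6, 0, 0, 1, 1; Σd² = 104
ρ = 1 − 6Σd² / [n(n²−1)] = 1 − 6×104 / (8×63) = 1 − 624/504 ≈ -0.238

-0.238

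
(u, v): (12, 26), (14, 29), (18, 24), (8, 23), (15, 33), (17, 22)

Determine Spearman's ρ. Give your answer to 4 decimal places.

-0.0857

Rank u: 2, 3, 6, 1, 4, 5
Rank v: 4, 5, 3, 2, 6, 1
d = rank(u) − rank(v): -2, -2, 3, -1, -2, 4; Σd² = 38
ρ = 1 − 6Σd² / [n(n²−1)] = 1 − 6×38 / (6×35) = 1 − 228/210 ≈ -0.0857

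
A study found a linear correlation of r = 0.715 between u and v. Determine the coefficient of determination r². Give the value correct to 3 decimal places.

0.511

r² = (0.715)² = 0.511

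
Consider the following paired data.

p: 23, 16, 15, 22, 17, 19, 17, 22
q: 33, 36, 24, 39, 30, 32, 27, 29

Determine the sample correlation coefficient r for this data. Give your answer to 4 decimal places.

0.4710

n = 8, Σp = 151, Σq = 250, Σp² = 2917, Σq² = 7976, Σpq = 4768
nΣpq − ΣpΣq = 38144 − 37750 = 394
nΣp² − (Σp)² = 23336 − 22801 = 535; nΣq² − (Σq)² = 63808 − 62500 = 1308
r = 394 / √(535 × 1308) = 394 / 836.5285 ≈ 0.4710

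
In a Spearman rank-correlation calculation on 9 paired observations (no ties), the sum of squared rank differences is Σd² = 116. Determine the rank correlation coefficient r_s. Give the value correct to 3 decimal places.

ρ = 1 − 6Σd² / [n(n²−1)] = 1 − 6×116 / (9×80)
  = 1 − 696/720 = 1 − 0.9667 ≈ 0.033

0.033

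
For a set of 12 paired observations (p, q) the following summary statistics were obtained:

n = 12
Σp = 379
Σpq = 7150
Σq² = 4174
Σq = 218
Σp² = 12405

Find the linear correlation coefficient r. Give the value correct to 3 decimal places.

r = (nΣpq − ΣpΣq) / √[(nΣp² − (Σp)²)(nΣq² − (Σq)²)]
Numerator: 12×7150 − 379×218 = 3178
Denominator: √[(148860 − 143641)(50088 − 47524)] = √[5219 × 2564] = 3658.0755
r = 3178 / 3658.0755 ≈ 0.869

0.869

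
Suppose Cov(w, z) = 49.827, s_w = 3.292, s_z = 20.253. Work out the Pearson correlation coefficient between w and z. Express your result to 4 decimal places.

0.7473

r = Cov(w,z) / (s_w · s_z) = 49.827 / (3.292 × 20.253)
  = 49.827 / 66.6729 ≈ 0.7473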